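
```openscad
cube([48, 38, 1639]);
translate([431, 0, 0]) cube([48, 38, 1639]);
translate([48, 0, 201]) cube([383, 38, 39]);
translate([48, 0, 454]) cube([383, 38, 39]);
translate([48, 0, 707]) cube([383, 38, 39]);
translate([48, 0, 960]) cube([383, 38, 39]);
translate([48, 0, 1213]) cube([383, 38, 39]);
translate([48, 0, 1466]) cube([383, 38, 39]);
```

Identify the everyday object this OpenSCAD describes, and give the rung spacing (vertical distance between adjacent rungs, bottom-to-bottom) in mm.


A ladder. The rung spacing is 253 mm.

Two tall 48×38 posts with 6 short bars between them — a ladder. Adjacent rungs sit at z = 201 and z = 454, so the spacing is 454 − 201 = 253 mm.


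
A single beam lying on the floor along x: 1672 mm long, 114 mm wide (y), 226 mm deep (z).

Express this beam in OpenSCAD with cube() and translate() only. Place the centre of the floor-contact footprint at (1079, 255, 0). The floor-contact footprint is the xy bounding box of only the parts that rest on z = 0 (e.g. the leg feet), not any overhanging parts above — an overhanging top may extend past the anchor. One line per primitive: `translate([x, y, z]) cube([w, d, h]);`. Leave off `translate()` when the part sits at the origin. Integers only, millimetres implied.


translate([243, 198, 0]) cube([1672, 114, 226]);


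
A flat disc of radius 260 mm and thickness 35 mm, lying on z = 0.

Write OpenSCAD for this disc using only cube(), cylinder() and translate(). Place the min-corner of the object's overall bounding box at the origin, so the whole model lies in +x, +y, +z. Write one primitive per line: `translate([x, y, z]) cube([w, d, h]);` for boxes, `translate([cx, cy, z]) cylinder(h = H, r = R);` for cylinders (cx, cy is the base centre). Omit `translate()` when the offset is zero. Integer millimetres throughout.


translate([260, 260, 0]) cylinder(h = 35, r = 260);


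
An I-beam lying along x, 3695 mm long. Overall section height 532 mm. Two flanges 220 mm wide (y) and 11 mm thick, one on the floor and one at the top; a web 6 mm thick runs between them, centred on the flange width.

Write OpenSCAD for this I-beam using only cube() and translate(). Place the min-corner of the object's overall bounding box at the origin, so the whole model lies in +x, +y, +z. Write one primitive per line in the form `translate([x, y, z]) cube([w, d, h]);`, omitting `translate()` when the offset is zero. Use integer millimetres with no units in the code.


cube([3695, 220, 11]);
translate([0, 107, 11]) cube([3695, 6, 510]);
translate([0, 0, 521]) cube([3695, 220, 11]);


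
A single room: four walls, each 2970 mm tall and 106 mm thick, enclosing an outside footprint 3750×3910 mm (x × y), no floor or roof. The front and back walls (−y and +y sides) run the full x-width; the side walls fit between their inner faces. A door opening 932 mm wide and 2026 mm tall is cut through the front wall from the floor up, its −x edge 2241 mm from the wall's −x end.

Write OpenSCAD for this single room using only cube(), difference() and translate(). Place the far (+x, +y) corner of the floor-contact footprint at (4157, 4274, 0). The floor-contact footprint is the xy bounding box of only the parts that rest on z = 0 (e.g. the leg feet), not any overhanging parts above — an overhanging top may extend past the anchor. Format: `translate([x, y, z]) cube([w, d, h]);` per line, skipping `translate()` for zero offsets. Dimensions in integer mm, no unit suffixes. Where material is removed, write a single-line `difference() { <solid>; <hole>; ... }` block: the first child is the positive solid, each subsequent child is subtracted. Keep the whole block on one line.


difference() { translate([407, 364, 0]) cube([3750, 106, 2970]); translate([2648, 364, 0]) cube([932, 106, 2026]); }
translate([407, 4168, 0]) cube([3750, 106, 2970]);
translate([407, 470, 0]) cube([106, 3698, 2970]);
translate([4051, 470, 0]) cube([106, 3698, 2970]);


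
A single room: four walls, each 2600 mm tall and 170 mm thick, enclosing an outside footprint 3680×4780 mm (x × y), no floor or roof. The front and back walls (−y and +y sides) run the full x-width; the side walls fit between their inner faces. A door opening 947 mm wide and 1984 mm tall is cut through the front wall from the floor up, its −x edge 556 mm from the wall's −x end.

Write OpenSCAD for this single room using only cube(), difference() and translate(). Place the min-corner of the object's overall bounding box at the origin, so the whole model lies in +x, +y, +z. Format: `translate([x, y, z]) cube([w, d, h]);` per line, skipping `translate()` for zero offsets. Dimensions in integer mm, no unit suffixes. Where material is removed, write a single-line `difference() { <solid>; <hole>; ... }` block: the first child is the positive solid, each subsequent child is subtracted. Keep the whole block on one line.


difference() { cube([3680, 170, 2600]); translate([556, 0, 0]) cube([947, 170, 1984]); }
translate([0, 4610, 0]) cube([3680, 170, 2600]);
translate([0, 170, 0]) cube([170, 4440, 2600]);
translate([3510, 170, 0]) cube([170, 4440, 2600]);


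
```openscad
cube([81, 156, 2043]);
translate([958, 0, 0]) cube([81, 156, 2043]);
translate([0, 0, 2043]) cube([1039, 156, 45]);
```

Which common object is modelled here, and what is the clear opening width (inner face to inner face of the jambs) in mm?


A door frame. The clear opening width is 877 mm.

Two 2043 mm tall posts with a header on top — a door frame. The left jamb is 81 mm wide at x = 0; the right jamb starts at x = 958. The clear opening is 958 − 81 = 877 mm.


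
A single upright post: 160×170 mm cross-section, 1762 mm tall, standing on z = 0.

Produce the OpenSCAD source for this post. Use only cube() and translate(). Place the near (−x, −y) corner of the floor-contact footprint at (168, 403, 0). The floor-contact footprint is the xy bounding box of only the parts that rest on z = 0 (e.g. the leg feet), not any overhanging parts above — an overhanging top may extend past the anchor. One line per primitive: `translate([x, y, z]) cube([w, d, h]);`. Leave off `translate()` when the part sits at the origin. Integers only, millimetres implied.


translate([168, 403, 0]) cube([160, 170, 1762]);


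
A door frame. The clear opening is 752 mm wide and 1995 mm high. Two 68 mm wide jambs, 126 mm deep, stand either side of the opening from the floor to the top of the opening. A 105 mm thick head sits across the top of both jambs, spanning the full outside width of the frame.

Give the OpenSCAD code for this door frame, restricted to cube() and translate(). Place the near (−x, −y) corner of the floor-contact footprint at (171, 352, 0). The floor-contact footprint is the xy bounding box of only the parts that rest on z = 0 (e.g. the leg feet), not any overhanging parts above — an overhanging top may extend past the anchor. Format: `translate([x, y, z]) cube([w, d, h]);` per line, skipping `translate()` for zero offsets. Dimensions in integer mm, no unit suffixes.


translate([171, 352, 0]) cube([68, 126, 1995]);
translate([991, 352, 0]) cube([68, 126, 1995]);
translate([171, 352, 1995]) cube([888, 126, 105]);


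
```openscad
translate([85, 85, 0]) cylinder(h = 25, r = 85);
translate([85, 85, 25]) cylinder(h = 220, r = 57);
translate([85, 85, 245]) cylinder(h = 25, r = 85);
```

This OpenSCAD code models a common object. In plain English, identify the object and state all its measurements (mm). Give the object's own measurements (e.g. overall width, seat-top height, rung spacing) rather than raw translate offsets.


A spool: two coaxial disc flanges of radius 85 mm and thickness 25 mm, joined by a core cylinder of radius 57 mm and height 220 mm. The lower flange rests on z = 0 and the three cylinders share a vertical axis.


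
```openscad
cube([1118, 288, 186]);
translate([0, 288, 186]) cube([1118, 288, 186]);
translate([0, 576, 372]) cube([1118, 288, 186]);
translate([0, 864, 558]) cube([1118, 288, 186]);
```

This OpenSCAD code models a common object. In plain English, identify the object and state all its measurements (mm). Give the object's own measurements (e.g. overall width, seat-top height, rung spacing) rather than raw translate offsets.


A straight staircase of 4 solid steps. Each step is 1118 mm wide (x), 288 mm deep (y, the going) and 186 mm tall (the rise). The first step rests on the floor; each subsequent step sits one going further in +y and one rise higher in +z, directly behind and above the previous step with no overlap.


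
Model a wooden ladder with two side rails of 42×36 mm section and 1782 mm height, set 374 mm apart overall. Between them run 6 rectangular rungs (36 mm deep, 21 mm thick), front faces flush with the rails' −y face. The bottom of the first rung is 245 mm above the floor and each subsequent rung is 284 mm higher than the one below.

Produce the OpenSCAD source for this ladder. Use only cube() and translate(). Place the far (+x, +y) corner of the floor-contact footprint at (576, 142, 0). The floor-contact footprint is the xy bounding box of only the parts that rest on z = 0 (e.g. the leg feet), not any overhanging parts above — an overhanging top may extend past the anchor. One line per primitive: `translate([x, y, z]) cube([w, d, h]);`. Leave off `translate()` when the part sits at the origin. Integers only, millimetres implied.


translate([202, 106, 0]) cube([42, 36, 1782]);
translate([534, 106, 0]) cube([42, 36, 1782]);
translate([244, 106, 245]) cube([290, 36, 21]);
translate([244, 106, 529]) cube([290, 36, 21]);
translate([244, 106, 813]) cube([290, 36, 21]);
translate([244, 106, 1097]) cube([290, 36, 21]);
translate([244, 106, 1381]) cube([290, 36, 21]);
translate([244, 106, 1665]) cube([290, 36, 21]);


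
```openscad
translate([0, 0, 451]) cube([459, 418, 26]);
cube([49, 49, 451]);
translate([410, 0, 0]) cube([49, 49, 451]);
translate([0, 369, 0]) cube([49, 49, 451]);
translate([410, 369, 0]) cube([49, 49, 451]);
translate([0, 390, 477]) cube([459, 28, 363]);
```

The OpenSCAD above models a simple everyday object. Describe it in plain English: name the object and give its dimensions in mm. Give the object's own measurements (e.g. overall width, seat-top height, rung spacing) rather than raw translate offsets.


A chair. The seat is a 459×418×26 mm slab with its top at z = 477 mm, on four 49×49 mm corner legs (flush with the seat edges, standing on z = 0). A flat backrest 28 mm thick, 363 mm tall, spans the full seat width and rises from the seat top along its +y edge, rear face flush with the rear of the seat.


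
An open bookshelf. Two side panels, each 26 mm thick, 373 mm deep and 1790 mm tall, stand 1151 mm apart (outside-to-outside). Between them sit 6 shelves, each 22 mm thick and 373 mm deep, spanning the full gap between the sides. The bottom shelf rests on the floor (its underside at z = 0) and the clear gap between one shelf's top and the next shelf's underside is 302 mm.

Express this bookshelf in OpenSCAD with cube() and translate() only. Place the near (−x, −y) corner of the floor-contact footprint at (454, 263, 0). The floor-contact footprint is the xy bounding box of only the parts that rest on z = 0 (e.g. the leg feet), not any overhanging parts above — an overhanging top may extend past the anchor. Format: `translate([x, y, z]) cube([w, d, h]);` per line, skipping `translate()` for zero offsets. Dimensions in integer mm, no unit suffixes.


translate([454, 263, 0]) cube([26, 373, 1790]);
translate([1579, 263, 0]) cube([26, 373, 1790]);
translate([480, 263, 0]) cube([1099, 373, 22]);
translate([480, 263, 324]) cube([1099, 373, 22]);
translate([480, 263, 648]) cube([1099, 373, 22]);
translate([480, 263, 972]) cube([1099, 373, 22]);
translate([480, 263, 1296]) cube([1099, 373, 22]);
translate([480, 263, 1620]) cube([1099, 373, 22]);


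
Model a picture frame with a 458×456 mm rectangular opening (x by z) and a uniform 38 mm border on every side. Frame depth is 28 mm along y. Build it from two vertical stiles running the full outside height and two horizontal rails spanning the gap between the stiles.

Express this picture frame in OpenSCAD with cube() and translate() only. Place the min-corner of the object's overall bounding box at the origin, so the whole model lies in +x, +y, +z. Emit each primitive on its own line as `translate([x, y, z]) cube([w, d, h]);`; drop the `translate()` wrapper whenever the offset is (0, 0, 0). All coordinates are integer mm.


cube([38, 28, 532]);
translate([496, 0, 0]) cube([38, 28, 532]);
translate([38, 0, 0]) cube([458, 28, 38]);
translate([38, 0, 494]) cube([458, 28, 38]);


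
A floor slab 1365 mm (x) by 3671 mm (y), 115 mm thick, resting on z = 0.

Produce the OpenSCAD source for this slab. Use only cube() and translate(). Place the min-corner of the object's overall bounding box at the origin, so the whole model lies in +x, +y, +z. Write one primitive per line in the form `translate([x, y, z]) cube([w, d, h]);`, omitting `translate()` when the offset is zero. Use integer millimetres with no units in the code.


cube([1365, 3671, 115]);


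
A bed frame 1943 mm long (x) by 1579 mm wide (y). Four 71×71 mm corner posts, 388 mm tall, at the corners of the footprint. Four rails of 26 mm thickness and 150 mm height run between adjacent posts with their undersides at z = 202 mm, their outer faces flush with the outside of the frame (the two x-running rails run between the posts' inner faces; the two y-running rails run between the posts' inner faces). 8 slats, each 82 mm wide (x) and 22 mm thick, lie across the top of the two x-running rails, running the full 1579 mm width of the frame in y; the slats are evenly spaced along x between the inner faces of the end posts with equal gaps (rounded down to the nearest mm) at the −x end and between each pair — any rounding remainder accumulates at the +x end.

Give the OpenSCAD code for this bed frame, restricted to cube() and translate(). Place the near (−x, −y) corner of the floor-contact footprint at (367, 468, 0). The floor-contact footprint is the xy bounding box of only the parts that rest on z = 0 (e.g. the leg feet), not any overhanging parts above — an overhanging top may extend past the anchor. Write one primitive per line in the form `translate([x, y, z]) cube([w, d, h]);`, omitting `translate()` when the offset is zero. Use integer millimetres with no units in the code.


// slat z = rail_z + rail_h = 202 + 150 = 352
// slat gap = ⌊(1801 − 8·82) / 9⌋ = 127
translate([367, 468, 0]) cube([71, 71, 388]);
translate([367, 1976, 0]) cube([71, 71, 388]);
translate([2239, 468, 0]) cube([71, 71, 388]);
translate([2239, 1976, 0]) cube([71, 71, 388]);
translate([438, 468, 202]) cube([1801, 26, 150]);
translate([438, 2021, 202]) cube([1801, 26, 150]);
translate([367, 539, 202]) cube([26, 1437, 150]);
translate([2284, 539, 202]) cube([26, 1437, 150]);
translate([565, 468, 352]) cube([82, 1579, 22]);
translate([774, 468, 352]) cube([82, 1579, 22]);
translate([983, 468, 352]) cube([82, 1579, 22]);
translate([1192, 468, 352]) cube([82, 1579, 22]);
translate([1401, 468, 352]) cube([82, 1579, 22]);
translate([1610, 468, 352]) cube([82, 1579, 22]);
translate([1819, 468, 352]) cube([82, 1579, 22]);
translate([2028, 468, 352]) cube([82, 1579, 22]);


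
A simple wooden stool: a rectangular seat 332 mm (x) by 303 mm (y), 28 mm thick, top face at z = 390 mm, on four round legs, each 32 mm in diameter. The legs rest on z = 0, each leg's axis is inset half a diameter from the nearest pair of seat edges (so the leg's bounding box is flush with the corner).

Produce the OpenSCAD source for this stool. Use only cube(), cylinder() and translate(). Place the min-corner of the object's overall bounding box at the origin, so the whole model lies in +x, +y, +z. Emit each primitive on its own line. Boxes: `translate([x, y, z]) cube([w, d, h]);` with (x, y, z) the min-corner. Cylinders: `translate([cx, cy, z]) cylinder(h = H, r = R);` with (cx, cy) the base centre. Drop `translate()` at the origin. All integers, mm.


// leg_h = 390 - 28 = 362
translate([0, 0, 362]) cube([332, 303, 28]);
translate([16, 16, 0]) cylinder(h = 362, r = 16);
translate([316, 16, 0]) cylinder(h = 362, r = 16);
translate([16, 287, 0]) cylinder(h = 362, r = 16);
translate([316, 287, 0]) cylinder(h = 362, r = 16);


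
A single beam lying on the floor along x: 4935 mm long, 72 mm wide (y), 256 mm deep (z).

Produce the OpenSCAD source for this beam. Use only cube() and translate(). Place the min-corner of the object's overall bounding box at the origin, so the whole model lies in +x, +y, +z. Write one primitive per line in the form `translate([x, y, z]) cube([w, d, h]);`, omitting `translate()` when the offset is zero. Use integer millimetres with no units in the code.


cube([4935, 72, 256]);


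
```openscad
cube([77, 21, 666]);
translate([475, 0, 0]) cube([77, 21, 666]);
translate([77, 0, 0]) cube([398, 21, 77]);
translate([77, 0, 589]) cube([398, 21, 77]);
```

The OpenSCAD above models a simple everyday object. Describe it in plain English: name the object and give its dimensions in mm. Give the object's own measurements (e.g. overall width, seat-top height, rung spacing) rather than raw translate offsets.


A rectangular picture frame lying in the x–z plane (depth along y). The opening is 398 mm wide (x) by 512 mm tall (z), surrounded by a border 77 mm wide on all four sides. The frame is 21 mm deep and is made of two full-height vertical stiles with two horizontal rails fitted between them.


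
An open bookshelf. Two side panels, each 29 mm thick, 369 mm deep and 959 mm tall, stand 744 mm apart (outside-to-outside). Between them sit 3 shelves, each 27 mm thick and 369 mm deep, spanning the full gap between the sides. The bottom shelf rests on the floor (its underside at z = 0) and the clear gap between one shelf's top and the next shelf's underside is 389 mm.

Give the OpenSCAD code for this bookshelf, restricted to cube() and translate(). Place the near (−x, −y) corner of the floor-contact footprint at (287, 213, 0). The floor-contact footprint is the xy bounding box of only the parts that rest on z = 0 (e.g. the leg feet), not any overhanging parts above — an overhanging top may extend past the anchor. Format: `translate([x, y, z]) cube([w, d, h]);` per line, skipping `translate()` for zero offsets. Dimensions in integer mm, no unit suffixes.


translate([287, 213, 0]) cube([29, 369, 959]);
translate([1002, 213, 0]) cube([29, 369, 959]);
translate([316, 213, 0]) cube([686, 369, 27]);
translate([316, 213, 416]) cube([686, 369, 27]);
translate([316, 213, 832]) cube([686, 369, 27]);


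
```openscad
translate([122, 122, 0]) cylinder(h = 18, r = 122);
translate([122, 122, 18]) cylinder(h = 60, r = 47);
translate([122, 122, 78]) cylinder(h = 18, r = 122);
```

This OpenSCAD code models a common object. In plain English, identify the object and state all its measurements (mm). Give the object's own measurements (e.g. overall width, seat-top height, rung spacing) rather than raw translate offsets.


A spool: two coaxial disc flanges of radius 122 mm and thickness 18 mm, joined by a core cylinder of radius 47 mm and height 60 mm. The lower flange rests on z = 0 and the three cylinders share a vertical axis.


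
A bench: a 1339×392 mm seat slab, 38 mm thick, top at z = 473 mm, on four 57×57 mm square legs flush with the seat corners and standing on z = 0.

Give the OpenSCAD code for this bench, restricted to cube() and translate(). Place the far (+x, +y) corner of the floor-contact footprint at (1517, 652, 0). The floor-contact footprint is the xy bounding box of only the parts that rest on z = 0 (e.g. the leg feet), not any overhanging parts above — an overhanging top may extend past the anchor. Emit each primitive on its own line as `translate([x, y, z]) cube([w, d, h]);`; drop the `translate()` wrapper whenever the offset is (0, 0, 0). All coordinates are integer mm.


// leg_h = 473 − 38 = 435
translate([178, 260, 435]) cube([1339, 392, 38]);
translate([178, 260, 0]) cube([57, 57, 435]);
translate([178, 595, 0]) cube([57, 57, 435]);
translate([1460, 260, 0]) cube([57, 57, 435]);
translate([1460, 595, 0]) cube([57, 57, 435]);


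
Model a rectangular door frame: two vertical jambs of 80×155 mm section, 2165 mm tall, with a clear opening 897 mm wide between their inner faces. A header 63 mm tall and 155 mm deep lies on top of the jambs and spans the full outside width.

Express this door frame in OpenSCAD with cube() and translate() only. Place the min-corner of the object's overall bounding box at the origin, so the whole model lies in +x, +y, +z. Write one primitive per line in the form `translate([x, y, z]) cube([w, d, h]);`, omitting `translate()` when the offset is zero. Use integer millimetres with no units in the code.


cube([80, 155, 2165]);
translate([977, 0, 0]) cube([80, 155, 2165]);
translate([0, 0, 2165]) cube([1057, 155, 63]);


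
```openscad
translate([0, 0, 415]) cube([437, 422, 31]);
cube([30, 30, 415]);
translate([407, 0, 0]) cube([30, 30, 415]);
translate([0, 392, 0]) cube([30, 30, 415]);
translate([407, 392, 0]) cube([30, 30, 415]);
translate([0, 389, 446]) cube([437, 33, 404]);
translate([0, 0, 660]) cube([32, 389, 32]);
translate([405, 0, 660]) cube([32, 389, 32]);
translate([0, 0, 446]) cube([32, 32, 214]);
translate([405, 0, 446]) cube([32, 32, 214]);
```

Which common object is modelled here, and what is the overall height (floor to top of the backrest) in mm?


A chair. The overall height is 850 mm.

A slab on four corner posts with a tall panel at the back — a chair. The seat slab sits at z = 415 with thickness 31, and the 404 mm backrest starts at the seat top, so the overall height is 415 + 31 + 404 = 850 mm.


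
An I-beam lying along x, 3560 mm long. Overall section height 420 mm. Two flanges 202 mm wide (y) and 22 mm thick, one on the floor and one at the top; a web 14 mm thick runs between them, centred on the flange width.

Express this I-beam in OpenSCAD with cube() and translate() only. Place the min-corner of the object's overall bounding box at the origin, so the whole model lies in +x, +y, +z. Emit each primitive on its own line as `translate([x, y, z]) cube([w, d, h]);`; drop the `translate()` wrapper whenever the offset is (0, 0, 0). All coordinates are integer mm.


cube([3560, 202, 22]);
translate([0, 94, 22]) cube([3560, 14, 376]);
translate([0, 0, 398]) cube([3560, 202, 22]);


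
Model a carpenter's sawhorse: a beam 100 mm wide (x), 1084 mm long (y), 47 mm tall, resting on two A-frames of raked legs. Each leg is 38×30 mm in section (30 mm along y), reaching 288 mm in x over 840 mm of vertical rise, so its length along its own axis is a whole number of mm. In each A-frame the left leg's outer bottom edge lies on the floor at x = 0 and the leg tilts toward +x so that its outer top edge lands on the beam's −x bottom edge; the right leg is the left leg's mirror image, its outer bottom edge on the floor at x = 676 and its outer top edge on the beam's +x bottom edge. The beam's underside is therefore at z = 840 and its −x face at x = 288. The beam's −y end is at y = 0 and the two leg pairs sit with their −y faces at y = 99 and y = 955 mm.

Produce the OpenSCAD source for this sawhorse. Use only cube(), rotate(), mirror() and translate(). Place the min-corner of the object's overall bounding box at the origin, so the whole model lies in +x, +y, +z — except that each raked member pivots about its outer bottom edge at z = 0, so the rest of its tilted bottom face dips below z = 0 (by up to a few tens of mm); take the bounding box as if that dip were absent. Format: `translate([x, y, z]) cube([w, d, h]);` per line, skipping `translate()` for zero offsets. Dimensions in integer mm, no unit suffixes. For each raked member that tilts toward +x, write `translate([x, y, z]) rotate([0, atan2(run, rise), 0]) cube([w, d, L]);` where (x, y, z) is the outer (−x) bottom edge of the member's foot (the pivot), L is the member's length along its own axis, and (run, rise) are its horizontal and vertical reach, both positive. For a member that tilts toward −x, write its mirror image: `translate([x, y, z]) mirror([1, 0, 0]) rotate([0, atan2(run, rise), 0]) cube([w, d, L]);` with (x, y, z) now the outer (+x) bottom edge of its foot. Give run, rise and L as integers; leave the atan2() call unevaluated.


translate([288, 0, 840]) cube([100, 1084, 47]);
translate([0, 99, 0]) rotate([0, atan2(288, 840), 0]) cube([38, 30, 888]);
translate([676, 99, 0]) mirror([1, 0, 0]) rotate([0, atan2(288, 840), 0]) cube([38, 30, 888]);
translate([0, 955, 0]) rotate([0, atan2(288, 840), 0]) cube([38, 30, 888]);
translate([676, 955, 0]) mirror([1, 0, 0]) rotate([0, atan2(288, 840), 0]) cube([38, 30, 888]);


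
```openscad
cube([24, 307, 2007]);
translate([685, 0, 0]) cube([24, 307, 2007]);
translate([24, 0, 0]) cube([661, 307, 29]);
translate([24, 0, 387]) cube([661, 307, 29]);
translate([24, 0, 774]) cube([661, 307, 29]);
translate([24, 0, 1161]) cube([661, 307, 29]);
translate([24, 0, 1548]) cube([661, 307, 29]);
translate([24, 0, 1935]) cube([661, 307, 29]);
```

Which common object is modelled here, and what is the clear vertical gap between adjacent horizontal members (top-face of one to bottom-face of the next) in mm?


A bookshelf. The clear shelf gap is 358 mm.

Two tall side panels with 6 horizontal boards between them — a bookshelf. The first two shelf undersides are at z = 0 and z = 387; with shelf thickness 29, the clear gap is 387 − 0 − 29 = 358 mm.


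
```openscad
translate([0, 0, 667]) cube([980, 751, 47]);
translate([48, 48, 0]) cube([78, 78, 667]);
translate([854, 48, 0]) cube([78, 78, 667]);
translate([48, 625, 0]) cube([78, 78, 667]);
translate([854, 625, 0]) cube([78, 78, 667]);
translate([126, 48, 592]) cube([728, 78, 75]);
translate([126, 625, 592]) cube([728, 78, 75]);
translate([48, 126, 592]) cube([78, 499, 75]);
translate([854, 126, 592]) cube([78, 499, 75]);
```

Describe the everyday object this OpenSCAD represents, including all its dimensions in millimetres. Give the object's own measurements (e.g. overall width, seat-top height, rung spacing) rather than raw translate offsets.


A rectangular dining table. The top is 980×751×47 mm with its upper surface at z = 714 mm. It stands on four 78×78 mm square legs, each inset 48 mm from the nearest pair of top edges, running from the floor to the underside of the top. Four apron rails, 78 mm thick and 75 mm tall, run between adjacent legs with their top edges flush with the underside of the top and their outer faces flush with the legs' outer faces.


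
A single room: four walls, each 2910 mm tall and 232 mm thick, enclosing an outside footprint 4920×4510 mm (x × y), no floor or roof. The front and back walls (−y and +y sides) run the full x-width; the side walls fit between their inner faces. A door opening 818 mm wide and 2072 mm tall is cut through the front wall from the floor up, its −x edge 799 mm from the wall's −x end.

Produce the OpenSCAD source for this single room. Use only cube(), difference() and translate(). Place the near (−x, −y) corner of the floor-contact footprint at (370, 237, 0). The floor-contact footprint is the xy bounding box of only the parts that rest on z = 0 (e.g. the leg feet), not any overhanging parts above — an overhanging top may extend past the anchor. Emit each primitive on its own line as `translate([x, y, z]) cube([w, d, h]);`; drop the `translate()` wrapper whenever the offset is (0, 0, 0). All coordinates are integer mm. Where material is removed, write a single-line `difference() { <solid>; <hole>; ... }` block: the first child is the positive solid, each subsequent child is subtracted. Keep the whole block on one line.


difference() { translate([370, 237, 0]) cube([4920, 232, 2910]); translate([1169, 237, 0]) cube([818, 232, 2072]); }
translate([370, 4515, 0]) cube([4920, 232, 2910]);
translate([370, 469, 0]) cube([232, 4046, 2910]);
translate([5058, 469, 0]) cube([232, 4046, 2910]);


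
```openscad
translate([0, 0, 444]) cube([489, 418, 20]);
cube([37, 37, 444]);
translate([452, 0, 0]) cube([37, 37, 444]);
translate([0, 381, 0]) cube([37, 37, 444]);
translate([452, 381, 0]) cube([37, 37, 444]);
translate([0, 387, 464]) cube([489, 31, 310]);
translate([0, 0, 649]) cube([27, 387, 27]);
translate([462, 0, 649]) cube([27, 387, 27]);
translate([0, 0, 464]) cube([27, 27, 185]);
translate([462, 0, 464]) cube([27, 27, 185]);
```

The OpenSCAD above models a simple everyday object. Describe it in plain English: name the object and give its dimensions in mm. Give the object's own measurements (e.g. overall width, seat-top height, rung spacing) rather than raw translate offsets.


A chair. The seat is a 489×418×20 mm slab with its top at z = 464 mm, on four 37×37 mm corner legs (flush with the seat edges, standing on z = 0). A flat backrest 31 mm thick, 310 mm tall, spans the full seat width and rises from the seat top along its +y edge, rear face flush with the rear of the seat. Two armrests of 27×27 mm section run along each side from the seat's front edge to the front of the backrest, top faces 212 mm above the seat top and outer faces flush with the seat's x-edges; a 27×27 mm post under the front of each armrest stands on the seat at the front corner.


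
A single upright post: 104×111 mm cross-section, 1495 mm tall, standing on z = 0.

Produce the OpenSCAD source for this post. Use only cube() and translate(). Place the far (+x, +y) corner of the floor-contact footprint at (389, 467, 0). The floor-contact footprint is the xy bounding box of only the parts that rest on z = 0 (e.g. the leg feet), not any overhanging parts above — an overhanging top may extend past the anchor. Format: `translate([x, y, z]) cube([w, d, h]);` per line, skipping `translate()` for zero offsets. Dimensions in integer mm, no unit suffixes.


translate([285, 356, 0]) cube([104, 111, 1495]);


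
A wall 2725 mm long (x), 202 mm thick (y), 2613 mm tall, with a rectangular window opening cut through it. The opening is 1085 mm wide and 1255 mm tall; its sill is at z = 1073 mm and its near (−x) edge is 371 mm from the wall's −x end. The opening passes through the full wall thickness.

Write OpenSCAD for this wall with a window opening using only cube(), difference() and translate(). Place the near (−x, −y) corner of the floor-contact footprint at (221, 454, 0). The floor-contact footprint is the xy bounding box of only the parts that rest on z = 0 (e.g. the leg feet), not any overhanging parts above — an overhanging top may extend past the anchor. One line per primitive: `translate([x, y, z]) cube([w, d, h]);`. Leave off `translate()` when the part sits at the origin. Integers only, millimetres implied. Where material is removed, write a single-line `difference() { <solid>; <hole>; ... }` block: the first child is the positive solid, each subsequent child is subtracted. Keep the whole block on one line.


difference() { translate([221, 454, 0]) cube([2725, 202, 2613]); translate([592, 454, 1073]) cube([1085, 202, 1255]); }


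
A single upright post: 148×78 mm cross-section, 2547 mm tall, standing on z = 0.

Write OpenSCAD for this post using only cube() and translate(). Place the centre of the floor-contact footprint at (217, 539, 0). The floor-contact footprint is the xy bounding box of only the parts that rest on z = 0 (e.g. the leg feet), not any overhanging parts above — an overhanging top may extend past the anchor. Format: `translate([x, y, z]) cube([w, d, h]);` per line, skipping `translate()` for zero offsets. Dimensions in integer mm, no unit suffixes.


translate([143, 500, 0]) cube([148, 78, 2547]);


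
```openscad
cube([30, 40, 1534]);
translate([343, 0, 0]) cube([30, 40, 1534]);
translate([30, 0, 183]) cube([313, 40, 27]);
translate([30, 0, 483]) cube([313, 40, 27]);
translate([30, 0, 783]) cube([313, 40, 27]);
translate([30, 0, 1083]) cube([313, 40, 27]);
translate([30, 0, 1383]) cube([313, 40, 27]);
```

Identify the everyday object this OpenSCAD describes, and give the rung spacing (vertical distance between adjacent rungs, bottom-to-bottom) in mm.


A ladder. The rung spacing is 300 mm.

Two tall 30×40 posts with 5 short bars between them — a ladder. Adjacent rungs sit at z = 183 and z = 483, so the spacing is 483 − 183 = 300 mm.


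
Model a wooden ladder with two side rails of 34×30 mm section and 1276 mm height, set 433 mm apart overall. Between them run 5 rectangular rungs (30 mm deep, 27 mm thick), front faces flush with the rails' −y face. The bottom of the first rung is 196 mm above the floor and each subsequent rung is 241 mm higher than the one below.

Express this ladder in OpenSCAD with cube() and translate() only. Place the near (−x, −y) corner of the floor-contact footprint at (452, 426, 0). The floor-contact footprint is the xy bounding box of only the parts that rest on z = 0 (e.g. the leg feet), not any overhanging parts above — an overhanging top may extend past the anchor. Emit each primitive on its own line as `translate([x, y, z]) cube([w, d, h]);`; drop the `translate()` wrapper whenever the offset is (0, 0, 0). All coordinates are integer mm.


translate([452, 426, 0]) cube([34, 30, 1276]);
translate([851, 426, 0]) cube([34, 30, 1276]);
translate([486, 426, 196]) cube([365, 30, 27]);
translate([486, 426, 437]) cube([365, 30, 27]);
translate([486, 426, 678]) cube([365, 30, 27]);
translate([486, 426, 919]) cube([365, 30, 27]);
translate([486, 426, 1160]) cube([365, 30, 27]);


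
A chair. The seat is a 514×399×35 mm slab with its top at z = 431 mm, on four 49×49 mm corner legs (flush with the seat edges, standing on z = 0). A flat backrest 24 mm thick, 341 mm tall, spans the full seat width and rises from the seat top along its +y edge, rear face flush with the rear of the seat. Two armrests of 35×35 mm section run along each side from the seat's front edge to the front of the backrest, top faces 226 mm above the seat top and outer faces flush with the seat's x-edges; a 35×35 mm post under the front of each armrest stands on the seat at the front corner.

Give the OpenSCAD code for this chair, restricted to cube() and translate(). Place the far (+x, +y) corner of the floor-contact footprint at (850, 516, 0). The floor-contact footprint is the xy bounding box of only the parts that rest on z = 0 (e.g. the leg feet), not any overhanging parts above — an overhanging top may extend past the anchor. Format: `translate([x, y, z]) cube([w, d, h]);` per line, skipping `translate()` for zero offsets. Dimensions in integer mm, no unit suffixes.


translate([336, 117, 396]) cube([514, 399, 35]);
translate([336, 117, 0]) cube([49, 49, 396]);
translate([801, 117, 0]) cube([49, 49, 396]);
translate([336, 467, 0]) cube([49, 49, 396]);
translate([801, 467, 0]) cube([49, 49, 396]);
translate([336, 492, 431]) cube([514, 24, 341]);
translate([336, 117, 622]) cube([35, 375, 35]);
translate([815, 117, 622]) cube([35, 375, 35]);
translate([336, 117, 431]) cube([35, 35, 191]);
translate([815, 117, 431]) cube([35, 35, 191]);


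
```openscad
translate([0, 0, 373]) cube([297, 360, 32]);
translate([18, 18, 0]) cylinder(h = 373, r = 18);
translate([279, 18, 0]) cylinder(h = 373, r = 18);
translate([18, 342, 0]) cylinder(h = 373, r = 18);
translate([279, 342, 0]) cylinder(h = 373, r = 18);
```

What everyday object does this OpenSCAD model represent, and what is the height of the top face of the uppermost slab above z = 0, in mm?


A stool. The seat height is 405 mm.

A 297×360×32 slab at z = 373 on four corner cylinders — a stool. The seat top is 373 + 32 = 405 mm.


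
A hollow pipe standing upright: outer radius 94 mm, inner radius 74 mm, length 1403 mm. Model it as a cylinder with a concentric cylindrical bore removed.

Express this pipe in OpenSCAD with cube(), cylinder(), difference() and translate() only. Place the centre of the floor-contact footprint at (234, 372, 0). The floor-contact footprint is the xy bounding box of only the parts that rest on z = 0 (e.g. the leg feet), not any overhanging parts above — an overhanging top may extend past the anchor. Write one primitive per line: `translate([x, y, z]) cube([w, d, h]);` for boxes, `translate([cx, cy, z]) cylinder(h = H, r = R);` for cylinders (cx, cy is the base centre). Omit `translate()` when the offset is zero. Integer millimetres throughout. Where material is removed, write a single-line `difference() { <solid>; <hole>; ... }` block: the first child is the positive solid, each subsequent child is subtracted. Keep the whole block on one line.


difference() { translate([234, 372, 0]) cylinder(h = 1403, r = 94); translate([234, 372, 0]) cylinder(h = 1403, r = 74); }


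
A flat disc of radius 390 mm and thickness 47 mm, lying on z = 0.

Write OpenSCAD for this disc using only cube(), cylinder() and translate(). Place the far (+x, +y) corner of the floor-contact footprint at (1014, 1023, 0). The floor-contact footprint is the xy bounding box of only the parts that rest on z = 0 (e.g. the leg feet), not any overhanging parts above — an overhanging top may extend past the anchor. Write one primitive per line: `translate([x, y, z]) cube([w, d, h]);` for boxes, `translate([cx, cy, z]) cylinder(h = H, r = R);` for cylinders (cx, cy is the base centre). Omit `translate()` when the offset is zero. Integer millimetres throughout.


translate([624, 633, 0]) cylinder(h = 47, r = 390);


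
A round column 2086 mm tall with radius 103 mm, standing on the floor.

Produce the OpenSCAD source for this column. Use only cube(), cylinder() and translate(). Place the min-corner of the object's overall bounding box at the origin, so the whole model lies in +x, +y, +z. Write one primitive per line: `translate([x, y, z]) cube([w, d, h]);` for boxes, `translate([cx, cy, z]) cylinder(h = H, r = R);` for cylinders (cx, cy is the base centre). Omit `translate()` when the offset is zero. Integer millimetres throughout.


translate([103, 103, 0]) cylinder(h = 2086, r = 103);


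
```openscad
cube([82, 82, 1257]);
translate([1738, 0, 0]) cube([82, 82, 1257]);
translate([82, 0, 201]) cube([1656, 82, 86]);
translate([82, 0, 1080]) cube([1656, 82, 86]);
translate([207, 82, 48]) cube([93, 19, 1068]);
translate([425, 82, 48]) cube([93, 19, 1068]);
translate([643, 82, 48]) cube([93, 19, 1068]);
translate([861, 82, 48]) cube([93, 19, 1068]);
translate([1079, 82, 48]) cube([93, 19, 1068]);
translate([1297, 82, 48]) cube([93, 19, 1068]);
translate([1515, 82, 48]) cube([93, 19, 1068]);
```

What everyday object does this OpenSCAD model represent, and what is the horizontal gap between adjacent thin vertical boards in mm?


A fence section. The picket gap is 125 mm.

Two posts, two rails, 7 pickets — a fence section. Span 1656 mm holds 7 pickets of 93 mm with 8 equal gaps: ⌊(1656 − 7·93) / 8⌋ = 125 mm.


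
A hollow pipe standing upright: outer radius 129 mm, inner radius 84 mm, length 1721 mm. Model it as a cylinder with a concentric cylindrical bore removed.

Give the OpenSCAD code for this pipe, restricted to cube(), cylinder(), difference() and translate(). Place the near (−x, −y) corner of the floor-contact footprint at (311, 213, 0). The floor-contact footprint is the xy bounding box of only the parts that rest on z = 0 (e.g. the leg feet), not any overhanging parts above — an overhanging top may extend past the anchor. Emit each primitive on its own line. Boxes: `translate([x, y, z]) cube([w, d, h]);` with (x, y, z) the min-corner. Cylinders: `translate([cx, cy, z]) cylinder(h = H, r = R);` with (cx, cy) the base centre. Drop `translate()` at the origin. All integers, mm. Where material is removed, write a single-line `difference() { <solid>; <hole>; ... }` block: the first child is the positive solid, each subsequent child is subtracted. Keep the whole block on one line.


difference() { translate([440, 342, 0]) cylinder(h = 1721, r = 129); translate([440, 342, 0]) cylinder(h = 1721, r = 84); }


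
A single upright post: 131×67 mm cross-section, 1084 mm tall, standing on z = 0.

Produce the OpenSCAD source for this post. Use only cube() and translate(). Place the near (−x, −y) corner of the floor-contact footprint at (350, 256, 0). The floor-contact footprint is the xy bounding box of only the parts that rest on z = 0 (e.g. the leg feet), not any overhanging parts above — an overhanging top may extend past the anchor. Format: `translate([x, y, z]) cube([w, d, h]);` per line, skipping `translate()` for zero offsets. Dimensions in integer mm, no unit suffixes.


translate([350, 256, 0]) cube([131, 67, 1084]);
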